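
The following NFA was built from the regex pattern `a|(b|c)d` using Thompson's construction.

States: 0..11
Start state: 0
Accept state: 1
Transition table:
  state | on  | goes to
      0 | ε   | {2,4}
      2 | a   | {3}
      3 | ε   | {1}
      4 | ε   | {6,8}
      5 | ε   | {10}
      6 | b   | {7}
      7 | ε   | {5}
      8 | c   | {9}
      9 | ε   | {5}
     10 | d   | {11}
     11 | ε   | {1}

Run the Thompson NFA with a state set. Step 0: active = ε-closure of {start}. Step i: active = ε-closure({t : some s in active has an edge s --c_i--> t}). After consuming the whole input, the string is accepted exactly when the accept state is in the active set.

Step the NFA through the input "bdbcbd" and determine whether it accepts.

initial (ε-close {0}): {0,2,4,6,8}
'b' @ 1: {5,7,10}
'd' @ 2: {1,11}  (accept∈set)
'b' @ 3: {}  — state set empty
rest 'cbd' ignored (set empty)
end set {} — state 1 not in

Answer: REJECT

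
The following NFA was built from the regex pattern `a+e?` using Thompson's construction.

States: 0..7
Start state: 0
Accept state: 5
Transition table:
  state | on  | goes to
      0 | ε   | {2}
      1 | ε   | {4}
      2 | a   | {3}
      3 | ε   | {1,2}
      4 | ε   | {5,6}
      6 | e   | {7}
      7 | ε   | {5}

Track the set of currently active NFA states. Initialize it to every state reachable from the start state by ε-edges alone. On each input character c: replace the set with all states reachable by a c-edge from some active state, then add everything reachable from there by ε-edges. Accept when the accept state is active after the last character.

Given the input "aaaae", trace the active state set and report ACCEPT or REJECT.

start: ε-closure({0}) = {0,2}
'a' @ 1: {1,2,3,4,5,6}  (accept∈set)
'a' @ 2: {1,2,3,4,5,6}  (accept∈set)
'a' @ 3: {1,2,3,4,5,6}  (accept∈set)
'a' @ 4: {1,2,3,4,5,6}  (accept∈set)
'e' @ 5: {5,7}  (accept∈set)
end set {5,7} — state 5 in

Answer: ACCEPT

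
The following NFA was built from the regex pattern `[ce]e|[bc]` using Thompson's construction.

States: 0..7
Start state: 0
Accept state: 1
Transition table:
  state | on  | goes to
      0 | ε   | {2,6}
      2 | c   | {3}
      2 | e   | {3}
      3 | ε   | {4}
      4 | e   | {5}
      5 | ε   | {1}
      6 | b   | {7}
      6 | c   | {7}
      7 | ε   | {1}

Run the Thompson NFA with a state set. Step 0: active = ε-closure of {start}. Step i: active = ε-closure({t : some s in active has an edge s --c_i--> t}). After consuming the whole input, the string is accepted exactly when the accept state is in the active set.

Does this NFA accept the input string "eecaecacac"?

Answer: REJECT

Trace:
start: ε-closure({0}) = {0,2,6}
'e' @ 1: {3,4}
'e' @ 2: {1,5}  ✓accept
'c' @ 3: {}  — no active states
rest 'aecacac' ignored (set empty)
after full input: {}  (accept=1 not in)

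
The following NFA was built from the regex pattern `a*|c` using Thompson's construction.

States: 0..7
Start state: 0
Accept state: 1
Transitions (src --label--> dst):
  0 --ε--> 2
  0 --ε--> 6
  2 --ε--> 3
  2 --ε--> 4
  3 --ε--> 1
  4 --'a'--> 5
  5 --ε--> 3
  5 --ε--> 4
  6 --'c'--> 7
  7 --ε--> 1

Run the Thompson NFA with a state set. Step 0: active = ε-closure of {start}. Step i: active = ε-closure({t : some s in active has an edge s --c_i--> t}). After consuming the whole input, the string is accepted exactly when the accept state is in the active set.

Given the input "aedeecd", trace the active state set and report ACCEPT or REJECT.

initial (ε-close {0}): {0,1,2,3,4,6}
'a' @ 1: {1,3,4,5}  ✓accept
'e' @ 2: {}  — no active states
rest 'deecd' ignored (set empty)
after full input: {}  (accept=1 not in)

Answer: REJECT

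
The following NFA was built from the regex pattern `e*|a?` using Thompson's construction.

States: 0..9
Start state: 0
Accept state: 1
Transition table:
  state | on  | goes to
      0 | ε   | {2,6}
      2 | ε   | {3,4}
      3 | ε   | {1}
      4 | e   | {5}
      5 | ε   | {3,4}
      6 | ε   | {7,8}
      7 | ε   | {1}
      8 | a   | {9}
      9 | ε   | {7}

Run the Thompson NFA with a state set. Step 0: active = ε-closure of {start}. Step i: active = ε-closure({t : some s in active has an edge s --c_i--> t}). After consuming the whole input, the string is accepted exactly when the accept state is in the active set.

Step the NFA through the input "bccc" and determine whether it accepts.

S₀ = ε-closure({0}) = {0,1,2,3,4,6,7,8}
'b' @ 1: {}  — dead — no transitions
rest 'ccc' ignored (set empty)
after full input: {}  (accept=1 not in)

Answer: REJECT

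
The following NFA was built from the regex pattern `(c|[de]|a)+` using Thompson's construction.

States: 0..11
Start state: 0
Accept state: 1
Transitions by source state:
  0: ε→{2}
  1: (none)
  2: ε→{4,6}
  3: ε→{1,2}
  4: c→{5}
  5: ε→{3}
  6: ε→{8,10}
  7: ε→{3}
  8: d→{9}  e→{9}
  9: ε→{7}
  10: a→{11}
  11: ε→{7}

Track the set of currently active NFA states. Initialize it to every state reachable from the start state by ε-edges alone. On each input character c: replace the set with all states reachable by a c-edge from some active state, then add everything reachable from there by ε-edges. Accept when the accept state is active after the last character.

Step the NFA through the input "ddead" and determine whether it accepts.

start: ε-closure({0}) = {0,2,4,6,8,10}
'd' @ 1: {1,2,3,4,6,7,8,9,10}  (accept∈set)
'd' @ 2: {1,2,3,4,6,7,8,9,10}  (accept∈set)
'e' @ 3: {1,2,3,4,6,7,8,9,10}  (accept∈set)
'a' @ 4: {1,2,3,4,6,7,8,10,11}  (accept∈set)
'd' @ 5: {1,2,3,4,6,7,8,9,10}  (accept∈set)
end set {1,2,3,4,6,7,8,9,10} — state 1 in

Answer: ACCEPT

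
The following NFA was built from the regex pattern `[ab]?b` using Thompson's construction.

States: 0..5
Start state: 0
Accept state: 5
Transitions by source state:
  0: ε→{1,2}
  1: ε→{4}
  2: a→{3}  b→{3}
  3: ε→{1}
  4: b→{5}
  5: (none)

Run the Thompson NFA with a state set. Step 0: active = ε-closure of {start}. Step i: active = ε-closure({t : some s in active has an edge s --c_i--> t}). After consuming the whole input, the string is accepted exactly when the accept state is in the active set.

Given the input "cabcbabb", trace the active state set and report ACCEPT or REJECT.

Answer: REJECT

Steps:
start: ε-closure({0}) = {0,1,2,4}
'c' @ 1: {}  — no active states
rest 'abcbabb' ignored (set empty)
final: {}; accept 5 not in set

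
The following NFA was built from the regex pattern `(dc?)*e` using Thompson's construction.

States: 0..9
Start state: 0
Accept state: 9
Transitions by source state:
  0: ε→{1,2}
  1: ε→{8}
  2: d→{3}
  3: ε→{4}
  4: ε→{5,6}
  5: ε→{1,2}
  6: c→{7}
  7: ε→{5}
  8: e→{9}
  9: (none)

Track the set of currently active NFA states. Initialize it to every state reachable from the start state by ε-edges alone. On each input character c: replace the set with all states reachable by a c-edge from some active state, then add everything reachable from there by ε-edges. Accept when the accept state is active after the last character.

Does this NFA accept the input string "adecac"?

Answer: REJECT

Steps:
start: ε-closure({0}) = {0,1,2,8}
'a' @ 1: {}  — dead — no transitions
rest 'decac' ignored (set empty)
final: {}; accept 9 not in set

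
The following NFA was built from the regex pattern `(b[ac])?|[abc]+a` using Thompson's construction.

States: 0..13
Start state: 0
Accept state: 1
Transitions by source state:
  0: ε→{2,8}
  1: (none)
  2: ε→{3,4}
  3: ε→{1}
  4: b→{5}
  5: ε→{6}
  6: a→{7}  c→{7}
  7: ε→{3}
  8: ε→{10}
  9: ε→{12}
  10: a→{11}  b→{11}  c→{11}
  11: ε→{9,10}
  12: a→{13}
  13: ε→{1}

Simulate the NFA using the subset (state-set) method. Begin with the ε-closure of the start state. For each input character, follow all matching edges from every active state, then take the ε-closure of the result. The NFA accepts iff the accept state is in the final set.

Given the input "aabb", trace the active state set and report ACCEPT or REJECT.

S₀ = ε-closure({0}) = {0,1,2,3,4,8,10}
'a' @ 1: {9,10,11,12}
'a' @ 2: {1,9,10,11,12,13}  ✓accept
'b' @ 3: {9,10,11,12}
'b' @ 4: {9,10,11,12}
final: {9,10,11,12}; accept 1 not in set

Answer: REJECT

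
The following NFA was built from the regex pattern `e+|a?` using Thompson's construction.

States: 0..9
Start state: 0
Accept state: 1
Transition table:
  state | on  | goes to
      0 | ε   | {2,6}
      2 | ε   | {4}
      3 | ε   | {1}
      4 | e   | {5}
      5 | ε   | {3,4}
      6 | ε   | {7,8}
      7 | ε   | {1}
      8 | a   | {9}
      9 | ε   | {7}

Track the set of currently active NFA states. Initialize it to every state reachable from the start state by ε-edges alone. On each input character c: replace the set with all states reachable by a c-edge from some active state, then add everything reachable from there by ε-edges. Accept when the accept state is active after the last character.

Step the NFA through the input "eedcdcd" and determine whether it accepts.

Answer: REJECT

Derivation:
S₀ = ε-closure({0}) = {0,1,2,4,6,7,8}
'e' @ 1: {1,3,4,5}  [accepting]
'e' @ 2: {1,3,4,5}  [accepting]
'd' @ 3: {}  — no active states
rest 'cdcd' ignored (set empty)
end set {} — state 1 not in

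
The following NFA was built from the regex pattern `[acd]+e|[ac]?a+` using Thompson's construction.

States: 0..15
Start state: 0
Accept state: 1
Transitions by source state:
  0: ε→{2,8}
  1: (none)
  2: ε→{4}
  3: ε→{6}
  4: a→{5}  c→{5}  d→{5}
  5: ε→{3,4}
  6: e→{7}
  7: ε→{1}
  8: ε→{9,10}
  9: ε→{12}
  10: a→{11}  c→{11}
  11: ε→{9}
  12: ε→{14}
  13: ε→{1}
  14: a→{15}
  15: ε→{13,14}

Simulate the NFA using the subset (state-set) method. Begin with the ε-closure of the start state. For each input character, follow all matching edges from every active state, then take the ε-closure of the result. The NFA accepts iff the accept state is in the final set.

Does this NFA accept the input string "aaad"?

S₀ = ε-closure({0}) = {0,2,4,8,9,10,12,14}
'a' @ 1: {1,3,4,5,6,9,11,12,13,14,15}  [accepting]
'a' @ 2: {1,3,4,5,6,13,14,15}  [accepting]
'a' @ 3: {1,3,4,5,6,13,14,15}  [accepting]
'd' @ 4: {3,4,5,6}
final: {3,4,5,6}; accept 1 not in set

Answer: REJECT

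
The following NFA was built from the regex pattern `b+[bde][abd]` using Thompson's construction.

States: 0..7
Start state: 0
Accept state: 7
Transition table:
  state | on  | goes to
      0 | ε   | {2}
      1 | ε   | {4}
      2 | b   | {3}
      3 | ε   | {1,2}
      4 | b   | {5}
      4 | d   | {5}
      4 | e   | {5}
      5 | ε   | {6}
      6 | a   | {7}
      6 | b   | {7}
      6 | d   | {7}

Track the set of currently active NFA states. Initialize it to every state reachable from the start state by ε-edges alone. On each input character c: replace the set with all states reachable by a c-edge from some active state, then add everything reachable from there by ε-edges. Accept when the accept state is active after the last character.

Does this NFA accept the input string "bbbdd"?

S₀ = ε-closure({0}) = {0,2}
'b' @ 1: {1,2,3,4}
'b' @ 2: {1,2,3,4,5,6}
'b' @ 3: {1,2,3,4,5,6,7}  [accepting]
'd' @ 4: {5,6,7}  [accepting]
'd' @ 5: {7}  [accepting]
final: {7}; accept 7 in set

Answer: ACCEPT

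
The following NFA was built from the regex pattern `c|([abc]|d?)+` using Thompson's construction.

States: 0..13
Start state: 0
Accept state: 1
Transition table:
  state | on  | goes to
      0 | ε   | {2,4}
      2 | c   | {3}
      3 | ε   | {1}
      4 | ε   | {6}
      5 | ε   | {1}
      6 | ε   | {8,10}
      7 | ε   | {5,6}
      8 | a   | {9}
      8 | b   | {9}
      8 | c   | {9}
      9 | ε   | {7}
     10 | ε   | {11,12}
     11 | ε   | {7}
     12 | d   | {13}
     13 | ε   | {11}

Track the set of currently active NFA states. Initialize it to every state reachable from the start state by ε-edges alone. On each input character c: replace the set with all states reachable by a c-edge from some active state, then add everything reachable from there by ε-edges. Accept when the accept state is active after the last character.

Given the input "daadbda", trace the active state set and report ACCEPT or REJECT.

Answer: ACCEPT

Steps:
start: ε-closure({0}) = {0,1,2,4,5,6,7,8,10,11,12}
'd' @ 1: {1,5,6,7,8,10,11,12,13}  [accepting]
'a' @ 2: {1,5,6,7,8,9,10,11,12}  [accepting]
'a' @ 3: {1,5,6,7,8,9,10,11,12}  [accepting]
'd' @ 4: {1,5,6,7,8,10,11,12,13}  [accepting]
'b' @ 5: {1,5,6,7,8,9,10,11,12}  [accepting]
'd' @ 6: {1,5,6,7,8,10,11,12,13}  [accepting]
'a' @ 7: {1,5,6,7,8,9,10,11,12}  [accepting]
end set {1,5,6,7,8,9,10,11,12} — state 1 in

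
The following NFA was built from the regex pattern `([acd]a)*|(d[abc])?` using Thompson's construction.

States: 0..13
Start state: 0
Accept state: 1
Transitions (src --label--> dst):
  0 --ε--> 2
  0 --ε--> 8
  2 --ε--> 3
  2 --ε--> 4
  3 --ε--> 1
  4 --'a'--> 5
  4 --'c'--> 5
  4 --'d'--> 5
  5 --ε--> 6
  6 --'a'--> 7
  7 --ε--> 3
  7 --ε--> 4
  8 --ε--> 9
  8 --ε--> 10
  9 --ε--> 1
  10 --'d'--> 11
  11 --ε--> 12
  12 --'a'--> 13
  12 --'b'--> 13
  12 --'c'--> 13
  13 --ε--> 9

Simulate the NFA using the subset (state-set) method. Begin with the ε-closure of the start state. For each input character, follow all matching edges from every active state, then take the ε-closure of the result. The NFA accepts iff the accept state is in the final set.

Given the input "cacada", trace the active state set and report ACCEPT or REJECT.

Answer: ACCEPT

Trace:
initial (ε-close {0}): {0,1,2,3,4,8,9,10}
'c' @ 1: {5,6}
'a' @ 2: {1,3,4,7}  ✓accept
'c' @ 3: {5,6}
'a' @ 4: {1,3,4,7}  ✓accept
'd' @ 5: {5,6}
'a' @ 6: {1,3,4,7}  ✓accept
end set {1,3,4,7} — state 1 in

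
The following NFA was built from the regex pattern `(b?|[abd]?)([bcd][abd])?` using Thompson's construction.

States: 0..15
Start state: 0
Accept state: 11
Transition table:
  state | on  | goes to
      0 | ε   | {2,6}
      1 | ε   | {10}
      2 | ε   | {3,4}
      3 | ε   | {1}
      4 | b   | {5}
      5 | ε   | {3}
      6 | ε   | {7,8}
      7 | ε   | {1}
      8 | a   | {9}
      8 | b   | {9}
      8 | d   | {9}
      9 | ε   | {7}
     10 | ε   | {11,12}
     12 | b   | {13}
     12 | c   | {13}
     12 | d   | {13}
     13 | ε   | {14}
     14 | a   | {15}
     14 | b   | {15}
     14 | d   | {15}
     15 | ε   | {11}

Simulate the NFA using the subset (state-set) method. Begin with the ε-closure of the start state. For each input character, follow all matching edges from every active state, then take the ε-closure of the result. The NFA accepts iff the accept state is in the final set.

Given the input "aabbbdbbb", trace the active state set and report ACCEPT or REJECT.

start: ε-closure({0}) = {0,1,2,3,4,6,7,8,10,11,12}
'a' @ 1: {1,7,9,10,11,12}  [accepting]
'a' @ 2: {}  — no active states
rest 'bbbdbbb' ignored (set empty)
final: {}; accept 11 not in set

Answer: REJECT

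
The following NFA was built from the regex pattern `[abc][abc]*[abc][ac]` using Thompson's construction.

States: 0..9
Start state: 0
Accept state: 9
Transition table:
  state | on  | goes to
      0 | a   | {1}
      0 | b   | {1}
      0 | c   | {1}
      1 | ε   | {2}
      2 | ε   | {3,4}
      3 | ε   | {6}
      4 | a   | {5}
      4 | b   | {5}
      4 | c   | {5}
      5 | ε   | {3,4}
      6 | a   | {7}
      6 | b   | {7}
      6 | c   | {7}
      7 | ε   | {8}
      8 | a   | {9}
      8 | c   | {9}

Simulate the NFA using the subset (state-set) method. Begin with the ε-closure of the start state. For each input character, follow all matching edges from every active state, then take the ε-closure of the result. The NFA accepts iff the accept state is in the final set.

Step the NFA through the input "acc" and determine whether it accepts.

Answer: ACCEPT

Steps:
initial (ε-close {0}): {0}
'a' @ 1: {1,2,3,4,6}
'c' @ 2: {3,4,5,6,7,8}
'c' @ 3: {3,4,5,6,7,8,9}  ✓accept
after full input: {3,4,5,6,7,8,9}  (accept=9 in)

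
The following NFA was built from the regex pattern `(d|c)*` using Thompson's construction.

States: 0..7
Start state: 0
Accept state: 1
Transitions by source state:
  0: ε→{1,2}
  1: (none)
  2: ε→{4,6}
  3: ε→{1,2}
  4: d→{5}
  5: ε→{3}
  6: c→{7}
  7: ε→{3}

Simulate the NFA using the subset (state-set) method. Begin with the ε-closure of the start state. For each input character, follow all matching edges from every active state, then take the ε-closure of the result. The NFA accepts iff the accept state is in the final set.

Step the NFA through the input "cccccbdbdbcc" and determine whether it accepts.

Answer: REJECT

Trace:
S₀ = ε-closure({0}) = {0,1,2,4,6}
'c' @ 1: {1,2,3,4,6,7}  ✓accept
'c' @ 2: {1,2,3,4,6,7}  ✓accept
'c' @ 3: {1,2,3,4,6,7}  ✓accept
'c' @ 4: {1,2,3,4,6,7}  ✓accept
'c' @ 5: {1,2,3,4,6,7}  ✓accept
'b' @ 6: {}  — no active states
rest 'dbdbcc' ignored (set empty)
after full input: {}  (accept=1 not in)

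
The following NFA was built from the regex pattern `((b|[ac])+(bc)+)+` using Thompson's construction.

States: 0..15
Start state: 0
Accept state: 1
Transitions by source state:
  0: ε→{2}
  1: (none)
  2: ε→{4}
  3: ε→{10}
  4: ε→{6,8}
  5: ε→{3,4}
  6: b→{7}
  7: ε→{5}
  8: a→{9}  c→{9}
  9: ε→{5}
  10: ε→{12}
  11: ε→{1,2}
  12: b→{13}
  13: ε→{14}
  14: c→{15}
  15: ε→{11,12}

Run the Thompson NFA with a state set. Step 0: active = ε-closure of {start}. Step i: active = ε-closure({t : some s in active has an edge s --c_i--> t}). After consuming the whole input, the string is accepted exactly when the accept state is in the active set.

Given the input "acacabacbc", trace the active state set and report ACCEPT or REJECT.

start: ε-closure({0}) = {0,2,4,6,8}
'a' @ 1: {3,4,5,6,8,9,10,12}
'c' @ 2: {3,4,5,6,8,9,10,12}
'a' @ 3: {3,4,5,6,8,9,10,12}
'c' @ 4: {3,4,5,6,8,9,10,12}
'a' @ 5: {3,4,5,6,8,9,10,12}
'b' @ 6: {3,4,5,6,7,8,10,12,13,14}
'a' @ 7: {3,4,5,6,8,9,10,12}
'c' @ 8: {3,4,5,6,8,9,10,12}
'b' @ 9: {3,4,5,6,7,8,10,12,13,14}
'c' @ 10: {1,2,3,4,5,6,8,9,10,11,12,15}  ✓accept
after full input: {1,2,3,4,5,6,8,9,10,11,12,15}  (accept=1 in)

Answer: ACCEPT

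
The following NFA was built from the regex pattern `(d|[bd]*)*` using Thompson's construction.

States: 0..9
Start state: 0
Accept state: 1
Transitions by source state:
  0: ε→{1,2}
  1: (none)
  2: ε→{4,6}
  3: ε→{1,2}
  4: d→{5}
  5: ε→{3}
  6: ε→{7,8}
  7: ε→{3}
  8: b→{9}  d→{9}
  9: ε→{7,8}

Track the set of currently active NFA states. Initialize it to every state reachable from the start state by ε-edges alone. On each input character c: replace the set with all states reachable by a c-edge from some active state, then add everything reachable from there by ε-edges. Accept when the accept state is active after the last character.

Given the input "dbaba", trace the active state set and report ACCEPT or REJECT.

Answer: REJECT

Steps:
initial (ε-close {0}): {0,1,2,3,4,6,7,8}
'd' @ 1: {1,2,3,4,5,6,7,8,9}  [accepting]
'b' @ 2: {1,2,3,4,6,7,8,9}  [accepting]
'a' @ 3: {}  — state set empty
rest 'ba' ignored (set empty)
final: {}; accept 1 not in set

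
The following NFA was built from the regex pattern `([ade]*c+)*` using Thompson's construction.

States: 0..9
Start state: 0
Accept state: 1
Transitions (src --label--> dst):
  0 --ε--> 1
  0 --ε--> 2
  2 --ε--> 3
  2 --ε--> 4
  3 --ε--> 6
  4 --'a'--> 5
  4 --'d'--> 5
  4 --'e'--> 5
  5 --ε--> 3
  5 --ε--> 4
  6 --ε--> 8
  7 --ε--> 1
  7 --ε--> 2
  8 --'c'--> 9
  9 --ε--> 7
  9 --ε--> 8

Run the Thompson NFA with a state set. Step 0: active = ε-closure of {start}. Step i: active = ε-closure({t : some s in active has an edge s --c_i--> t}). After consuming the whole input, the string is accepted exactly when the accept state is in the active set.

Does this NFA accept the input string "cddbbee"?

Answer: REJECT

Derivation:
S₀ = ε-closure({0}) = {0,1,2,3,4,6,8}
'c' @ 1: {1,2,3,4,6,7,8,9}  (accept∈set)
'd' @ 2: {3,4,5,6,8}
'd' @ 3: {3,4,5,6,8}
'b' @ 4: {}  — dead — no transitions
rest 'bee' ignored (set empty)
after full input: {}  (accept=1 not in)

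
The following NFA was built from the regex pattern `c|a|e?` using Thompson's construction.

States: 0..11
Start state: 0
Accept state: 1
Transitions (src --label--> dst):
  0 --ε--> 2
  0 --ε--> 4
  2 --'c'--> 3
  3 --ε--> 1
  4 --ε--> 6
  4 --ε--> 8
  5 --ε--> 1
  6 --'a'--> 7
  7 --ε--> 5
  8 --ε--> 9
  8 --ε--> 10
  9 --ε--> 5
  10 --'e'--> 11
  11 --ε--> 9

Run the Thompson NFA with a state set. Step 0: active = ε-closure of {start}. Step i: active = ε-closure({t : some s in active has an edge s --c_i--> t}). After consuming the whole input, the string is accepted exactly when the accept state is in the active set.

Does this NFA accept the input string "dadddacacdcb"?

initial (ε-close {0}): {0,1,2,4,5,6,8,9,10}
'd' @ 1: {}  — no active states
rest 'adddacacdcb' ignored (set empty)
after full input: {}  (accept=1 not in)

Answer: REJECT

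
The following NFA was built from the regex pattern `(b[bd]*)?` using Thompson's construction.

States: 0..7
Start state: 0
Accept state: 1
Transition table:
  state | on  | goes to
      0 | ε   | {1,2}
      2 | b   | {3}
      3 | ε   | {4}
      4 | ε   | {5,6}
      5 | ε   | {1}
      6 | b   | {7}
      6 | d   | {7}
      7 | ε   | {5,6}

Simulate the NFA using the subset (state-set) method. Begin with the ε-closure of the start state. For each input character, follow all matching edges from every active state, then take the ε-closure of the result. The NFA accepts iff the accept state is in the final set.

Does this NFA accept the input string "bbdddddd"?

Answer: ACCEPT

Steps:
start: ε-closure({0}) = {0,1,2}
'b' @ 1: {1,3,4,5,6}  (accept∈set)
'b' @ 2: {1,5,6,7}  (accept∈set)
'd' @ 3: {1,5,6,7}  (accept∈set)
'd' @ 4: {1,5,6,7}  (accept∈set)
'd' @ 5: {1,5,6,7}  (accept∈set)
'd' @ 6: {1,5,6,7}  (accept∈set)
'd' @ 7: {1,5,6,7}  (accept∈set)
'd' @ 8: {1,5,6,7}  (accept∈set)
end set {1,5,6,7} — state 1 in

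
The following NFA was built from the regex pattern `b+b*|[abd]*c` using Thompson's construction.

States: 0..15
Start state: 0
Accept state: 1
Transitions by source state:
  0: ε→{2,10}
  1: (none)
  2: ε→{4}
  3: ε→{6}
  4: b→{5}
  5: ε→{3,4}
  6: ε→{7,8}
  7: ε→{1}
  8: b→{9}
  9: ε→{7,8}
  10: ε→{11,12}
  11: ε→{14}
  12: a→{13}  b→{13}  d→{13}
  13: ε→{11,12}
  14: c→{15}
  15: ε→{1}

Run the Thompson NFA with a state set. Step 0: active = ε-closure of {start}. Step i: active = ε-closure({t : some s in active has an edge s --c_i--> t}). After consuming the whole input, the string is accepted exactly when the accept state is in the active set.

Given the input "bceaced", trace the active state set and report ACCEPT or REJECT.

start: ε-closure({0}) = {0,2,4,10,11,12,14}
'b' @ 1: {1,3,4,5,6,7,8,11,12,13,14}  ✓accept
'c' @ 2: {1,15}  ✓accept
'e' @ 3: {}  — state set empty
rest 'aced' ignored (set empty)
final: {}; accept 1 not in set

Answer: REJECT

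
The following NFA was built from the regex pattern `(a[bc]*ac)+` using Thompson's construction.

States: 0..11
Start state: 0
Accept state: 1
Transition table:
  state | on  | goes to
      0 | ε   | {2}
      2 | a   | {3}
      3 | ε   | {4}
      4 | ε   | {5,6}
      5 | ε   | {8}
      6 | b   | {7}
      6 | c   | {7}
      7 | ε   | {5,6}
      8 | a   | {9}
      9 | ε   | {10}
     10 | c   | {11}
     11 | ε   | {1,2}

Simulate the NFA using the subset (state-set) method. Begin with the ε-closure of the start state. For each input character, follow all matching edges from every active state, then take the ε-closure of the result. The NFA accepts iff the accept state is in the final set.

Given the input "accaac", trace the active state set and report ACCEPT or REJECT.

initial (ε-close {0}): {0,2}
'a' @ 1: {3,4,5,6,8}
'c' @ 2: {5,6,7,8}
'c' @ 3: {5,6,7,8}
'a' @ 4: {9,10}
'a' @ 5: {}  — dead — no transitions
rest 'c' ignored (set empty)
final: {}; accept 1 not in set

Answer: REJECT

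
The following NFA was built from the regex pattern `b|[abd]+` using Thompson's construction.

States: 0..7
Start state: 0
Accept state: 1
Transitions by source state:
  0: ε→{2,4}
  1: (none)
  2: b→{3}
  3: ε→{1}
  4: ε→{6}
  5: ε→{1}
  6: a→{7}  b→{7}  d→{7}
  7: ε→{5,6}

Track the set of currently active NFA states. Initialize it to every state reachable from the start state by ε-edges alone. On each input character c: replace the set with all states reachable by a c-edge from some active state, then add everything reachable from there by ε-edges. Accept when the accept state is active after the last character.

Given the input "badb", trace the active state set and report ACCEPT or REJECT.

Answer: ACCEPT

Derivation:
S₀ = ε-closure({0}) = {0,2,4,6}
'b' @ 1: {1,3,5,6,7}  ✓accept
'a' @ 2: {1,5,6,7}  ✓accept
'd' @ 3: {1,5,6,7}  ✓accept
'b' @ 4: {1,5,6,7}  ✓accept
after full input: {1,5,6,7}  (accept=1 in)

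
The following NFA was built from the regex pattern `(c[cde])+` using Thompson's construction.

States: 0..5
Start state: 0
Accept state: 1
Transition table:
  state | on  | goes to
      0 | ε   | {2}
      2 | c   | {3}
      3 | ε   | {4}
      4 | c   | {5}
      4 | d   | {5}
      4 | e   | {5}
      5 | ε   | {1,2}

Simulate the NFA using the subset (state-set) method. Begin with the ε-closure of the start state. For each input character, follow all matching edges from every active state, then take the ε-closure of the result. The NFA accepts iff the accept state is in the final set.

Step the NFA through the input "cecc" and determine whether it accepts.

Answer: ACCEPT

Derivation:
initial (ε-close {0}): {0,2}
'c' @ 1: {3,4}
'e' @ 2: {1,2,5}  [accepting]
'c' @ 3: {3,4}
'c' @ 4: {1,2,5}  [accepting]
end set {1,2,5} — state 1 in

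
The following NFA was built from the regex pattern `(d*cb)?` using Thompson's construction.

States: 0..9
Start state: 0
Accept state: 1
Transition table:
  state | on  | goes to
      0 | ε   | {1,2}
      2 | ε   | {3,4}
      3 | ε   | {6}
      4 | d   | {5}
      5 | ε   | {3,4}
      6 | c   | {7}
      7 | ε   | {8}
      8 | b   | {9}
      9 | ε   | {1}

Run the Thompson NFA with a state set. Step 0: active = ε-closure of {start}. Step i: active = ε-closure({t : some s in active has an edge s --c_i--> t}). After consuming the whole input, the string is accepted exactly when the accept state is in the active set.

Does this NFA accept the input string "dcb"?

S₀ = ε-closure({0}) = {0,1,2,3,4,6}
'd' @ 1: {3,4,5,6}
'c' @ 2: {7,8}
'b' @ 3: {1,9}  ✓accept
final: {1,9}; accept 1 in set

Answer: ACCEPT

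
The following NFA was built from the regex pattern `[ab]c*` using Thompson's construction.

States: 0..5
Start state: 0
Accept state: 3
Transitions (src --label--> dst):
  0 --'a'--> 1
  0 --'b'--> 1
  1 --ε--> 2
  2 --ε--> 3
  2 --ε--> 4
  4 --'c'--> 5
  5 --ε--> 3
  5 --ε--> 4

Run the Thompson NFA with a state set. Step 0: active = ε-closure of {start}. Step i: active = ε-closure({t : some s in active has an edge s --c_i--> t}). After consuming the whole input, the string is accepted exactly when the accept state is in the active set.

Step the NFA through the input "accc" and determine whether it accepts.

start: ε-closure({0}) = {0}
'a' @ 1: {1,2,3,4}  [accepting]
'c' @ 2: {3,4,5}  [accepting]
'c' @ 3: {3,4,5}  [accepting]
'c' @ 4: {3,4,5}  [accepting]
end set {3,4,5} — state 3 in

Answer: ACCEPT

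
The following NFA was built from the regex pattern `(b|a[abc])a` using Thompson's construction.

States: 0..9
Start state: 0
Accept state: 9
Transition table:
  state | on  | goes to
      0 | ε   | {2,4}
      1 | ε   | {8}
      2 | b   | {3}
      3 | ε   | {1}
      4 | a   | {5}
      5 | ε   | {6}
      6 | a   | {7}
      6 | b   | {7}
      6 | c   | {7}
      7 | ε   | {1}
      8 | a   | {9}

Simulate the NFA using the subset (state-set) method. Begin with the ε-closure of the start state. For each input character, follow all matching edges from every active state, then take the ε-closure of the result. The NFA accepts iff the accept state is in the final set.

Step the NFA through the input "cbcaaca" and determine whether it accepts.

Answer: REJECT

Trace:
S₀ = ε-closure({0}) = {0,2,4}
'c' @ 1: {}  — dead — no transitions
rest 'bcaaca' ignored (set empty)
end set {} — state 9 not in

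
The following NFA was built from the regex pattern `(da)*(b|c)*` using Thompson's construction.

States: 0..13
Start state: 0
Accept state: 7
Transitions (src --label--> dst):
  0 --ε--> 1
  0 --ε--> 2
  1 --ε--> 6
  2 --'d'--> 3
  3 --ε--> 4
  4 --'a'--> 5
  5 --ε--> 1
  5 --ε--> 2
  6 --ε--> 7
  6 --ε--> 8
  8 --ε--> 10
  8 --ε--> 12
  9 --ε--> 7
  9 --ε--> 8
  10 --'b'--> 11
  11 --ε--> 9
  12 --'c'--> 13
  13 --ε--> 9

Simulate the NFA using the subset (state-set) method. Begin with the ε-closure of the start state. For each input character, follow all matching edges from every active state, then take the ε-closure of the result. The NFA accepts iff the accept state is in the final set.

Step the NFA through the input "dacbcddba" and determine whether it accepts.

Answer: REJECT

Trace:
S₀ = ε-closure({0}) = {0,1,2,6,7,8,10,12}
'd' @ 1: {3,4}
'a' @ 2: {1,2,5,6,7,8,10,12}  [accepting]
'c' @ 3: {7,8,9,10,12,13}  [accepting]
'b' @ 4: {7,8,9,10,11,12}  [accepting]
'c' @ 5: {7,8,9,10,12,13}  [accepting]
'd' @ 6: {}  — no active states
rest 'dba' ignored (set empty)
end set {} — state 7 not in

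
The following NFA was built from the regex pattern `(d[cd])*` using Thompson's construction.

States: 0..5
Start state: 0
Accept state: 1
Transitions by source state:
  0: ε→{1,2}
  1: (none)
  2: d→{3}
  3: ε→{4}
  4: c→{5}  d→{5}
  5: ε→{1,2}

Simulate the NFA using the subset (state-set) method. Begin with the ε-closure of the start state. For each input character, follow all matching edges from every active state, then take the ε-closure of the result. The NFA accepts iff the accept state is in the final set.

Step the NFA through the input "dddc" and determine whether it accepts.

initial (ε-close {0}): {0,1,2}
'd' @ 1: {3,4}
'd' @ 2: {1,2,5}  ✓accept
'd' @ 3: {3,4}
'c' @ 4: {1,2,5}  ✓accept
end set {1,2,5} — state 1 in

Answer: ACCEPT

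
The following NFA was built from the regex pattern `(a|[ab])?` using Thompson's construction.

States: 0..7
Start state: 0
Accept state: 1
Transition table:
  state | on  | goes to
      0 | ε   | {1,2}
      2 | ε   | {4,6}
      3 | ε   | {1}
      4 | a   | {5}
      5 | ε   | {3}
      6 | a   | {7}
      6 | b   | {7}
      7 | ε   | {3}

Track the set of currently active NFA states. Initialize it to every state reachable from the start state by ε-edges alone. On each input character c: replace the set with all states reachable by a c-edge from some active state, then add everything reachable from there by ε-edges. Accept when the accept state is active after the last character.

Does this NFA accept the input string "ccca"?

S₀ = ε-closure({0}) = {0,1,2,4,6}
'c' @ 1: {}  — dead — no transitions
rest 'cca' ignored (set empty)
final: {}; accept 1 not in set

Answer: REJECT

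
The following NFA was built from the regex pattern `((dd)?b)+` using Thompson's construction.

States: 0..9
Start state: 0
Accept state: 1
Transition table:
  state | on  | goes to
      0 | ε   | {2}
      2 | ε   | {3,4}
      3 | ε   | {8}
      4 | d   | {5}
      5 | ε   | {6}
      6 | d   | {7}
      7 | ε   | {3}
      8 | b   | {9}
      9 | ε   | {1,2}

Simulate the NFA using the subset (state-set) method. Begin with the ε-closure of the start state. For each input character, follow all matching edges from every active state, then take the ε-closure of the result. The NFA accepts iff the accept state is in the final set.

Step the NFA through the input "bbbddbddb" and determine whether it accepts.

Answer: ACCEPT

Derivation:
start: ε-closure({0}) = {0,2,3,4,8}
'b' @ 1: {1,2,3,4,8,9}  ✓accept
'b' @ 2: {1,2,3,4,8,9}  ✓accept
'b' @ 3: {1,2,3,4,8,9}  ✓accept
'd' @ 4: {5,6}
'd' @ 5: {3,7,8}
'b' @ 6: {1,2,3,4,8,9}  ✓accept
'd' @ 7: {5,6}
'd' @ 8: {3,7,8}
'b' @ 9: {1,2,3,4,8,9}  ✓accept
end set {1,2,3,4,8,9} — state 1 in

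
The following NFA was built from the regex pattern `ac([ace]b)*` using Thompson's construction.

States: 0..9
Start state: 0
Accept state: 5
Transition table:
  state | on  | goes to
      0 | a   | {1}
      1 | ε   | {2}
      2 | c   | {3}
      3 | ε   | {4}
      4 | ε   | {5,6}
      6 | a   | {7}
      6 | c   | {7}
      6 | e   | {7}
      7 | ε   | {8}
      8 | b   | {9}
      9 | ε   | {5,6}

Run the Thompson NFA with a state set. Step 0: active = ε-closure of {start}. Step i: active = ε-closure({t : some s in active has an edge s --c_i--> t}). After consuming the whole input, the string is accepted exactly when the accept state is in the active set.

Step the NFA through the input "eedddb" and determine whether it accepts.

Answer: REJECT

Steps:
S₀ = ε-closure({0}) = {0}
'e' @ 1: {}  — state set empty
rest 'edddb' ignored (set empty)
end set {} — state 5 not in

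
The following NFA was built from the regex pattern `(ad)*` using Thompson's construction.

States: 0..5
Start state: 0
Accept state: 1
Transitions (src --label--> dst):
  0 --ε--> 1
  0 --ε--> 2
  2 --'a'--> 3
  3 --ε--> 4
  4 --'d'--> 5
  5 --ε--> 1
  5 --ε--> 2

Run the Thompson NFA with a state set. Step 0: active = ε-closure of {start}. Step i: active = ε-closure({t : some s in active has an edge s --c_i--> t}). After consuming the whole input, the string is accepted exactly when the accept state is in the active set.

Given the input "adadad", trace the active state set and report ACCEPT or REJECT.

Answer: ACCEPT

Trace:
S₀ = ε-closure({0}) = {0,1,2}
'a' @ 1: {3,4}
'd' @ 2: {1,2,5}  (accept∈set)
'a' @ 3: {3,4}
'd' @ 4: {1,2,5}  (accept∈set)
'a' @ 5: {3,4}
'd' @ 6: {1,2,5}  (accept∈set)
after full input: {1,2,5}  (accept=1 in)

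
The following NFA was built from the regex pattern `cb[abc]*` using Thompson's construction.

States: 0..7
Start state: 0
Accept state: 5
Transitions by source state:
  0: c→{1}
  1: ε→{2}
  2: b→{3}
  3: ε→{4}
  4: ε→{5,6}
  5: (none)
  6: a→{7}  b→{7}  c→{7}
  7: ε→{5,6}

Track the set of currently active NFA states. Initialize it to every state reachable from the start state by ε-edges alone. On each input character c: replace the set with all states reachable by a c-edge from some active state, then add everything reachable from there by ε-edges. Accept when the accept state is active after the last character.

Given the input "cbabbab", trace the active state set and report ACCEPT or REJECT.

Answer: ACCEPT

Derivation:
S₀ = ε-closure({0}) = {0}
'c' @ 1: {1,2}
'b' @ 2: {3,4,5,6}  [accepting]
'a' @ 3: {5,6,7}  [accepting]
'b' @ 4: {5,6,7}  [accepting]
'b' @ 5: {5,6,7}  [accepting]
'a' @ 6: {5,6,7}  [accepting]
'b' @ 7: {5,6,7}  [accepting]
end set {5,6,7} — state 5 in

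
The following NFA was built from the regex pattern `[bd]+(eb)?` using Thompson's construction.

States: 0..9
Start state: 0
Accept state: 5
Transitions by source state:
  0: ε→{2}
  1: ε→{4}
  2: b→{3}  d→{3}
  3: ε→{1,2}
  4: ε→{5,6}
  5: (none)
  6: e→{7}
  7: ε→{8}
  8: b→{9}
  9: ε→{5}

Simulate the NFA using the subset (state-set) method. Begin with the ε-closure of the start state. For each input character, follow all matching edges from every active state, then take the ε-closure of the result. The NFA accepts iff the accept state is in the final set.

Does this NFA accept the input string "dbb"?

S₀ = ε-closure({0}) = {0,2}
'd' @ 1: {1,2,3,4,5,6}  (accept∈set)
'b' @ 2: {1,2,3,4,5,6}  (accept∈set)
'b' @ 3: {1,2,3,4,5,6}  (accept∈set)
end set {1,2,3,4,5,6} — state 5 in

Answer: ACCEPT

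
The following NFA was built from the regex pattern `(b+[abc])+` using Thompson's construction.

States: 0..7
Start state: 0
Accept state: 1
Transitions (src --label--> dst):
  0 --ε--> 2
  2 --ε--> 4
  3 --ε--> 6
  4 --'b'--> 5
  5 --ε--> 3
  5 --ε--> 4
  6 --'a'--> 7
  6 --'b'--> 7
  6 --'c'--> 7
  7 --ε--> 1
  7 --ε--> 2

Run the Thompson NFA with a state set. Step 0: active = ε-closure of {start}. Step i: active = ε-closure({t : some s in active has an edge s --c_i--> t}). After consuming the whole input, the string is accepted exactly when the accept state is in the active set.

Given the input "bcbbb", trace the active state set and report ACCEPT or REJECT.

Answer: ACCEPT

Trace:
start: ε-closure({0}) = {0,2,4}
'b' @ 1: {3,4,5,6}
'c' @ 2: {1,2,4,7}  [accepting]
'b' @ 3: {3,4,5,6}
'b' @ 4: {1,2,3,4,5,6,7}  [accepting]
'b' @ 5: {1,2,3,4,5,6,7}  [accepting]
after full input: {1,2,3,4,5,6,7}  (accept=1 in)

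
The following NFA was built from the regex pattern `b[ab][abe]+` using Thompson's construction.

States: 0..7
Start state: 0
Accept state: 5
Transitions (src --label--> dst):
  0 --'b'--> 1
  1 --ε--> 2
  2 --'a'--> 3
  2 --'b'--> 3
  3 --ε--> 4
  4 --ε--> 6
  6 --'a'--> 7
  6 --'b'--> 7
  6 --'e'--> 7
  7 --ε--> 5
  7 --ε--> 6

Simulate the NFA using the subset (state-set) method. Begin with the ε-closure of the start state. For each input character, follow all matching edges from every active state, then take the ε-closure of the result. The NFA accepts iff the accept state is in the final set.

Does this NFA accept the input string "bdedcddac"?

initial (ε-close {0}): {0}
'b' @ 1: {1,2}
'd' @ 2: {}  — dead — no transitions
rest 'edcddac' ignored (set empty)
end set {} — state 5 not in

Answer: REJECT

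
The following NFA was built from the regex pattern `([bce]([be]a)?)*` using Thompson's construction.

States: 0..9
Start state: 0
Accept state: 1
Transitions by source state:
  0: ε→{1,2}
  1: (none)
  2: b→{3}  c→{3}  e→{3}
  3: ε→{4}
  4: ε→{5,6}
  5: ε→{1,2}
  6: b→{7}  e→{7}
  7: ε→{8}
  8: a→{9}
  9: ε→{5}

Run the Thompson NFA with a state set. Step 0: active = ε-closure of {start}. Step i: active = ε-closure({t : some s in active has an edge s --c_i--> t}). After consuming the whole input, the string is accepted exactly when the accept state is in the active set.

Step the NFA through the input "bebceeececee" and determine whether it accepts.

S₀ = ε-closure({0}) = {0,1,2}
'b' @ 1: {1,2,3,4,5,6}  (accept∈set)
'e' @ 2: {1,2,3,4,5,6,7,8}  (accept∈set)
'b' @ 3: {1,2,3,4,5,6,7,8}  (accept∈set)
'c' @ 4: {1,2,3,4,5,6}  (accept∈set)
'e' @ 5: {1,2,3,4,5,6,7,8}  (accept∈set)
'e' @ 6: {1,2,3,4,5,6,7,8}  (accept∈set)
'e' @ 7: {1,2,3,4,5,6,7,8}  (accept∈set)
'c' @ 8: {1,2,3,4,5,6}  (accept∈set)
'e' @ 9: {1,2,3,4,5,6,7,8}  (accept∈set)
'c' @ 10: {1,2,3,4,5,6}  (accept∈set)
'e' @ 11: {1,2,3,4,5,6,7,8}  (accept∈set)
'e' @ 12: {1,2,3,4,5,6,7,8}  (accept∈set)
after full input: {1,2,3,4,5,6,7,8}  (accept=1 in)

Answer: ACCEPT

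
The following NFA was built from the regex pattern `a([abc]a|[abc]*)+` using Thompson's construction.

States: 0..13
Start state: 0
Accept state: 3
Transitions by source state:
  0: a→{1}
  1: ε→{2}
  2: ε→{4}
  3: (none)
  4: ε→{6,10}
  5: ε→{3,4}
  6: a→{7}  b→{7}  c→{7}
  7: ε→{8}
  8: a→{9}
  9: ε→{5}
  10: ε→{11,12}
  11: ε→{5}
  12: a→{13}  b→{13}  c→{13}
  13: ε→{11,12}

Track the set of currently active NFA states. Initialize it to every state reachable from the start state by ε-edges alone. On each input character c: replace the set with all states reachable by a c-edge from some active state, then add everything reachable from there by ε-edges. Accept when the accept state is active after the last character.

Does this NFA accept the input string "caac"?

Answer: REJECT

Steps:
start: ε-closure({0}) = {0}
'c' @ 1: {}  — state set empty
rest 'aac' ignored (set empty)
after full input: {}  (accept=3 not in)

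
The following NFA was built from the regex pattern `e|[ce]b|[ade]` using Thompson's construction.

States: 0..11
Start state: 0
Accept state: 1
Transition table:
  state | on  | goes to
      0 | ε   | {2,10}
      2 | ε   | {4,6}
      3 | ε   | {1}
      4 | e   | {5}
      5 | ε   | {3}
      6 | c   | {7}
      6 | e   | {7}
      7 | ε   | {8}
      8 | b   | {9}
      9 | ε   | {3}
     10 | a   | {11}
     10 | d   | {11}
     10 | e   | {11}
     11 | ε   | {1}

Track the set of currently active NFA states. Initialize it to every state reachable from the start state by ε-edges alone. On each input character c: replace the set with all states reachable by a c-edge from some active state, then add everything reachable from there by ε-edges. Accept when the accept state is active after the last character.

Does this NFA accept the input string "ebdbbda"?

start: ε-closure({0}) = {0,2,4,6,10}
'e' @ 1: {1,3,5,7,8,11}  [accepting]
'b' @ 2: {1,3,9}  [accepting]
'd' @ 3: {}  — dead — no transitions
rest 'bbda' ignored (set empty)
final: {}; accept 1 not in set

Answer: REJECT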